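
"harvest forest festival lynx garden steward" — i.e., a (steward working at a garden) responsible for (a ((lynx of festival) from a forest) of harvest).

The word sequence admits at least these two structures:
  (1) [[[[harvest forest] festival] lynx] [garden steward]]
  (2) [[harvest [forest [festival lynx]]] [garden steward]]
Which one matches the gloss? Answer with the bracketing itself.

[[harvest [forest [festival lynx]]] [garden steward]]

The paraphrase's head is the "steward" part ("garden steward"); its modifier is "harvest forest festival lynx".
That top-level split, carried through the inner groups, gives [[harvest [forest [festival lynx]]] [garden steward]].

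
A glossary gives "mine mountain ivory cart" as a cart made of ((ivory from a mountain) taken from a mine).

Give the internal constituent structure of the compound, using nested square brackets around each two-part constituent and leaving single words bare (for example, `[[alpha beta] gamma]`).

[[mine [mountain ivory]] cart]

Whole compound: head "cart", modifier "mine mountain ivory".
"mine mountain ivory" → head "ivory" (specifically "mountain ivory"), modifier "mine".
"mountain ivory" → head "ivory", modifier "mountain".
Assembled: [[mine [mountain ivory]] cart].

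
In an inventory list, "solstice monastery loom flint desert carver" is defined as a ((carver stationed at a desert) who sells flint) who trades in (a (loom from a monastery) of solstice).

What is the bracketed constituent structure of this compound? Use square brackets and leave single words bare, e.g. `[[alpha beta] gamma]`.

The outermost head in the paraphrase is "carver" (specifically "flint desert carver"), modified by "solstice monastery loom".
Inside "solstice monastery loom": head "loom" (specifically "monastery loom"), modifier "solstice".
Inside "monastery loom": head "loom", modifier "monastery".
Inside "flint desert carver": head "carver" (specifically "desert carver"), modifier "flint".
Inside "desert carver": head "carver", modifier "desert".
Putting it together: [[solstice [monastery loom]] [flint [desert carver]]].

[[solstice [monastery loom]] [flint [desert carver]]]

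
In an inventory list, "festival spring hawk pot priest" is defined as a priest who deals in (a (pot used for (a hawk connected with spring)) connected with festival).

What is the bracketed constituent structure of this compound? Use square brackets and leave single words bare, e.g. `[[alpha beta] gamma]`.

[[festival [[spring hawk] pot]] priest]

The outermost head in the paraphrase is "priest", modified by "festival spring hawk pot".
Within "festival spring hawk pot", the head is "pot" (specifically "spring hawk pot") and the modifier is "festival".
Within "spring hawk pot", the head is "pot" and the modifier is "spring hawk".
Within "spring hawk", the head is "hawk" and the modifier is "spring".
Putting it together: [[festival [[spring hawk] pot]] priest].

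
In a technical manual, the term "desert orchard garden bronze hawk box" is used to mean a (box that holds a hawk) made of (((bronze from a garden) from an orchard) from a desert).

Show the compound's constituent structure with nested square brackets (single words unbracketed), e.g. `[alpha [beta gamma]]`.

Overall it is a kind of box (specifically "hawk box"); the modifier is "desert orchard garden bronze".
Within "desert orchard garden bronze", the head is "bronze" (specifically "orchard garden bronze") and the modifier is "desert".
Within "orchard garden bronze", the head is "bronze" (specifically "garden bronze") and the modifier is "orchard".
Within "garden bronze", the head is "bronze" and the modifier is "garden".
Within "hawk box", the head is "box" and the modifier is "hawk".
So the structure is [[desert [orchard [garden bronze]]] [hawk box]].

[[desert [orchard [garden bronze]]] [hawk box]]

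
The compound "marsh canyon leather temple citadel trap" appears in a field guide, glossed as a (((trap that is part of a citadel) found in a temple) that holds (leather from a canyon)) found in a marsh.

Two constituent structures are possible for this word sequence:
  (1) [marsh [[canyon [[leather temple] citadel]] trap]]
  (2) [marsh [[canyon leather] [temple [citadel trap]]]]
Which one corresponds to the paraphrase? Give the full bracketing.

The paraphrase's head is the "trap" part ("canyon leather temple citadel trap"); its modifier is "marsh".
That top-level split, carried through the inner groups, gives [marsh [[canyon leather] [temple [citadel trap]]]].

[marsh [[canyon leather] [temple [citadel trap]]]]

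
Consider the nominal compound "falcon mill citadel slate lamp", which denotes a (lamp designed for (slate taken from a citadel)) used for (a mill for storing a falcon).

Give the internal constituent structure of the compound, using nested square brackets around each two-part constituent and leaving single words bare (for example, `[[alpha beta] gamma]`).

Overall it is a kind of lamp (specifically "citadel slate lamp"); the modifier is "falcon mill".
Within "falcon mill", the head is "mill" and the modifier is "falcon".
Within "citadel slate lamp", the head is "lamp" and the modifier is "citadel slate".
Within "citadel slate", the head is "slate" and the modifier is "citadel".
Putting it together: [[falcon mill] [[citadel slate] lamp]].

[[falcon mill] [[citadel slate] lamp]]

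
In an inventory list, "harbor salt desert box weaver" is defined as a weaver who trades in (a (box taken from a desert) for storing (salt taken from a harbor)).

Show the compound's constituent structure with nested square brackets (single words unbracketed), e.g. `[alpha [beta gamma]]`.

At the top level: head "weaver"; modifier "harbor salt desert box".
"harbor salt desert box" → head "box" (specifically "desert box"), modifier "harbor salt".
"harbor salt" → head "salt", modifier "harbor".
"desert box" → head "box", modifier "desert".
Putting it together: [[[harbor salt] [desert box]] weaver].

[[[harbor salt] [desert box]] weaver]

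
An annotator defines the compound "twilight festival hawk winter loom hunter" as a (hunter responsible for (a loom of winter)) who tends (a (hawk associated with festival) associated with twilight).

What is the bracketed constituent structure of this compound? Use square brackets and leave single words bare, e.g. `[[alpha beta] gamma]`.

[[twilight [festival hawk]] [[winter loom] hunter]]

The outermost head in the paraphrase is "hunter" (specifically "winter loom hunter"), modified by "twilight festival hawk".
"twilight festival hawk" → head "hawk" (specifically "festival hawk"), modifier "twilight".
"festival hawk" → head "hawk", modifier "festival".
"winter loom hunter" → head "hunter", modifier "winter loom".
"winter loom" → head "loom", modifier "winter".
So the structure is [[twilight [festival hawk]] [[winter loom] hunter]].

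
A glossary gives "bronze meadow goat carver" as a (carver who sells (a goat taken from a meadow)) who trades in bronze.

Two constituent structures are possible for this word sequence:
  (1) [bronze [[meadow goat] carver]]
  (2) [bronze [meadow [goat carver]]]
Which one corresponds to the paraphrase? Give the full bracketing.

The paraphrase's head is the "carver" part ("meadow goat carver"); its modifier is "bronze".
That top-level split, carried through the inner groups, gives [bronze [[meadow goat] carver]].

[bronze [[meadow goat] carver]]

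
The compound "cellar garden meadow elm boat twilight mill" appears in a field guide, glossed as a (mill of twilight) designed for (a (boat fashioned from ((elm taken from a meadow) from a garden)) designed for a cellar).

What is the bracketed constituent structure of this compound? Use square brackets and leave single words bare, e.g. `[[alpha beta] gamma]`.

The outermost head in the paraphrase is "mill" (specifically "twilight mill"), modified by "cellar garden meadow elm boat".
Inside "cellar garden meadow elm boat": head "boat" (specifically "garden meadow elm boat"), modifier "cellar".
Inside "garden meadow elm boat": head "boat", modifier "garden meadow elm".
Inside "garden meadow elm": head "elm" (specifically "meadow elm"), modifier "garden".
Inside "meadow elm": head "elm", modifier "meadow".
Inside "twilight mill": head "mill", modifier "twilight".
Assembled: [[cellar [[garden [meadow elm]] boat]] [twilight mill]].

[[cellar [[garden [meadow elm]] boat]] [twilight mill]]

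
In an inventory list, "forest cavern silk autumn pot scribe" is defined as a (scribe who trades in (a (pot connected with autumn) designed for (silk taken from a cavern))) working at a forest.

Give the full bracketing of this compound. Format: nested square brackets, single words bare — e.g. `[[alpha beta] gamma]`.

[forest [[[cavern silk] [autumn pot]] scribe]]

At the top level: head "scribe" (specifically "cavern silk autumn pot scribe"); modifier "forest".
Within "cavern silk autumn pot scribe", the head is "scribe" and the modifier is "cavern silk autumn pot".
Within "cavern silk autumn pot", the head is "pot" (specifically "autumn pot") and the modifier is "cavern silk".
Within "cavern silk", the head is "silk" and the modifier is "cavern".
Within "autumn pot", the head is "pot" and the modifier is "autumn".
Putting it together: [forest [[[cavern silk] [autumn pot]] scribe]].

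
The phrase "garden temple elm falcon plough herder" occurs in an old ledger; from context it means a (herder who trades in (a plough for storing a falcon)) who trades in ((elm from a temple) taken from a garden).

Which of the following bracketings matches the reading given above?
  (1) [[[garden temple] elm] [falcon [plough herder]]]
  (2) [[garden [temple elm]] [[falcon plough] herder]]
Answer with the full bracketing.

The paraphrase's head is the "herder" part ("falcon plough herder"); its modifier is "garden temple elm".
That top-level split, carried through the inner groups, gives [[garden [temple elm]] [[falcon plough] herder]].

[[garden [temple elm]] [[falcon plough] herder]]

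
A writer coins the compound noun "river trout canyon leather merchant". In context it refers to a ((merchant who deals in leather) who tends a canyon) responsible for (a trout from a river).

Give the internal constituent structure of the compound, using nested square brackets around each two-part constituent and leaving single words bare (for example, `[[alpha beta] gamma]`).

[[river trout] [canyon [leather merchant]]]

The outermost head in the paraphrase is "merchant" (specifically "canyon leather merchant"), modified by "river trout".
Inside "river trout": head "trout", modifier "river".
Inside "canyon leather merchant": head "merchant" (specifically "leather merchant"), modifier "canyon".
Inside "leather merchant": head "merchant", modifier "leather".
So the structure is [[river trout] [canyon [leather merchant]]].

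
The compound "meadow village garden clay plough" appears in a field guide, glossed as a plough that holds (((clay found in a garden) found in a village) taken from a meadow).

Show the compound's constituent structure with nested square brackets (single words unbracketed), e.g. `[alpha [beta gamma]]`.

At the top level: head "plough"; modifier "meadow village garden clay".
Within "meadow village garden clay", the head is "clay" (specifically "village garden clay") and the modifier is "meadow".
Within "village garden clay", the head is "clay" (specifically "garden clay") and the modifier is "village".
Within "garden clay", the head is "clay" and the modifier is "garden".
Putting it together: [[meadow [village [garden clay]]] plough].

[[meadow [village [garden clay]]] plough]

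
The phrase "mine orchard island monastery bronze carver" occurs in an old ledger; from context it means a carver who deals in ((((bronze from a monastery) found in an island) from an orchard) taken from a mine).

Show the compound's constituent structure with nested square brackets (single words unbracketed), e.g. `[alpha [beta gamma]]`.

[[mine [orchard [island [monastery bronze]]]] carver]

The outermost head in the paraphrase is "carver", modified by "mine orchard island monastery bronze".
"mine orchard island monastery bronze" → head "bronze" (specifically "orchard island monastery bronze"), modifier "mine".
"orchard island monastery bronze" → head "bronze" (specifically "island monastery bronze"), modifier "orchard".
"island monastery bronze" → head "bronze" (specifically "monastery bronze"), modifier "island".
"monastery bronze" → head "bronze", modifier "monastery".
So the structure is [[mine [orchard [island [monastery bronze]]]] carver].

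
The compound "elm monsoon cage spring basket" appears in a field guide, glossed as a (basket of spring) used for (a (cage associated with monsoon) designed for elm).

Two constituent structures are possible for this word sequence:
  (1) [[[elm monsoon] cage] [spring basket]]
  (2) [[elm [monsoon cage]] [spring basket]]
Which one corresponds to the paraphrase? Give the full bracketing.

[[elm [monsoon cage]] [spring basket]]

The paraphrase's head is the "basket" part ("spring basket"); its modifier is "elm monsoon cage".
That top-level split, carried through the inner groups, gives [[elm [monsoon cage]] [spring basket]].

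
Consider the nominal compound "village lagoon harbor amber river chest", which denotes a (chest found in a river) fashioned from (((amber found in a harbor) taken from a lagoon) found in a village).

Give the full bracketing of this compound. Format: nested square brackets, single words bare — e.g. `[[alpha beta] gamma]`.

[[village [lagoon [harbor amber]]] [river chest]]

Overall it is a kind of chest (specifically "river chest"); the modifier is "village lagoon harbor amber".
"village lagoon harbor amber" → head "amber" (specifically "lagoon harbor amber"), modifier "village".
"lagoon harbor amber" → head "amber" (specifically "harbor amber"), modifier "lagoon".
"harbor amber" → head "amber", modifier "harbor".
"river chest" → head "chest", modifier "river".
Assembled: [[village [lagoon [harbor amber]]] [river chest]].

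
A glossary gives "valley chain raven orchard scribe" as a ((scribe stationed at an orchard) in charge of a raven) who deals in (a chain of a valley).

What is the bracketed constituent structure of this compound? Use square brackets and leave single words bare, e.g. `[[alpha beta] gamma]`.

[[valley chain] [raven [orchard scribe]]]

The outermost head in the paraphrase is "scribe" (specifically "raven orchard scribe"), modified by "valley chain".
"valley chain" → head "chain", modifier "valley".
"raven orchard scribe" → head "scribe" (specifically "orchard scribe"), modifier "raven".
"orchard scribe" → head "scribe", modifier "orchard".
Putting it together: [[valley chain] [raven [orchard scribe]]].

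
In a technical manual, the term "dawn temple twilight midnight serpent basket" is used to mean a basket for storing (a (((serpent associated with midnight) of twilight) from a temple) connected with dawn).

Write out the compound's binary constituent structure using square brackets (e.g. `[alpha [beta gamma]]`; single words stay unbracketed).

The outermost head in the paraphrase is "basket", modified by "dawn temple twilight midnight serpent".
"dawn temple twilight midnight serpent" → head "serpent" (specifically "temple twilight midnight serpent"), modifier "dawn".
"temple twilight midnight serpent" → head "serpent" (specifically "twilight midnight serpent"), modifier "temple".
"twilight midnight serpent" → head "serpent" (specifically "midnight serpent"), modifier "twilight".
"midnight serpent" → head "serpent", modifier "midnight".
Putting it together: [[dawn [temple [twilight [midnight serpent]]]] basket].

[[dawn [temple [twilight [midnight serpent]]]] basket]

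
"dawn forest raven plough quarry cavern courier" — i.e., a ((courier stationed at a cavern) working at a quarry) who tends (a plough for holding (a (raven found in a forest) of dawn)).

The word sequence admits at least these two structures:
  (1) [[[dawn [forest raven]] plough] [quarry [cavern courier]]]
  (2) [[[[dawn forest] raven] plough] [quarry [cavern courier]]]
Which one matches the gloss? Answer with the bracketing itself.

The paraphrase's head is the "courier" part ("quarry cavern courier"); its modifier is "dawn forest raven plough".
That top-level split, carried through the inner groups, gives [[[dawn [forest raven]] plough] [quarry [cavern courier]]].

[[[dawn [forest raven]] plough] [quarry [cavern courier]]]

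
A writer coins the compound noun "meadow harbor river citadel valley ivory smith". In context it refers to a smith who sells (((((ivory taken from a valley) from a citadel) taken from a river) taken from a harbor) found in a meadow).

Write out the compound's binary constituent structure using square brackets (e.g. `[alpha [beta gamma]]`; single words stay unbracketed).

[[meadow [harbor [river [citadel [valley ivory]]]]] smith]

At the top level: head "smith"; modifier "meadow harbor river citadel valley ivory".
Within "meadow harbor river citadel valley ivory", the head is "ivory" (specifically "harbor river citadel valley ivory") and the modifier is "meadow".
Within "harbor river citadel valley ivory", the head is "ivory" (specifically "river citadel valley ivory") and the modifier is "harbor".
Within "river citadel valley ivory", the head is "ivory" (specifically "citadel valley ivory") and the modifier is "river".
Within "citadel valley ivory", the head is "ivory" (specifically "valley ivory") and the modifier is "citadel".
Within "valley ivory", the head is "ivory" and the modifier is "valley".
Assembled: [[meadow [harbor [river [citadel [valley ivory]]]]] smith].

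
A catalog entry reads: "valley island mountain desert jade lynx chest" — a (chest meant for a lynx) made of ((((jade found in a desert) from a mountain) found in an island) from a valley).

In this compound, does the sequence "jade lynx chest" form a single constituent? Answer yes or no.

no

The top-level split is [valley island mountain desert jade] [lynx chest]; the full structure is [[valley [island [mountain [desert jade]]]] [lynx chest]].
"jade lynx chest" straddles a constituent boundary, so it is not a single unit.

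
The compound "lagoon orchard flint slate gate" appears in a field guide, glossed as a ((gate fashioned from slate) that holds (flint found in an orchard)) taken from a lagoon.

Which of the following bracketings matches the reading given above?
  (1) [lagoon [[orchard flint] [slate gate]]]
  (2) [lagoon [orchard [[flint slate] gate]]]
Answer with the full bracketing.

[lagoon [[orchard flint] [slate gate]]]

The paraphrase's head is the "gate" part ("orchard flint slate gate"); its modifier is "lagoon".
That top-level split, carried through the inner groups, gives [lagoon [[orchard flint] [slate gate]]].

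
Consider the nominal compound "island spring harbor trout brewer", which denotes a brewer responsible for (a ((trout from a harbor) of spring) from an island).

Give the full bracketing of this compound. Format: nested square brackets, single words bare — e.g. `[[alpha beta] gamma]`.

At the top level: head "brewer"; modifier "island spring harbor trout".
"island spring harbor trout" → head "trout" (specifically "spring harbor trout"), modifier "island".
"spring harbor trout" → head "trout" (specifically "harbor trout"), modifier "spring".
"harbor trout" → head "trout", modifier "harbor".
Putting it together: [[island [spring [harbor trout]]] brewer].

[[island [spring [harbor trout]]] brewer]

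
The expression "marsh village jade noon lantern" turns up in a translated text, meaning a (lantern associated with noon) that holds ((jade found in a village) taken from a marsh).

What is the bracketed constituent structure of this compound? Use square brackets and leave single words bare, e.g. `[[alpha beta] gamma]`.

[[marsh [village jade]] [noon lantern]]

The outermost head in the paraphrase is "lantern" (specifically "noon lantern"), modified by "marsh village jade".
"marsh village jade" → head "jade" (specifically "village jade"), modifier "marsh".
"village jade" → head "jade", modifier "village".
"noon lantern" → head "lantern", modifier "noon".
Putting it together: [[marsh [village jade]] [noon lantern]].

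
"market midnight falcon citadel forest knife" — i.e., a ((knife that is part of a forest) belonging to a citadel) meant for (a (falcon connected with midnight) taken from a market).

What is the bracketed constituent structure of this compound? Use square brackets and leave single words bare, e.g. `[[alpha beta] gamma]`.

Whole compound: head "knife" (specifically "citadel forest knife"), modifier "market midnight falcon".
Within "market midnight falcon", the head is "falcon" (specifically "midnight falcon") and the modifier is "market".
Within "midnight falcon", the head is "falcon" and the modifier is "midnight".
Within "citadel forest knife", the head is "knife" (specifically "forest knife") and the modifier is "citadel".
Within "forest knife", the head is "knife" and the modifier is "forest".
So the structure is [[market [midnight falcon]] [citadel [forest knife]]].

[[market [midnight falcon]] [citadel [forest knife]]]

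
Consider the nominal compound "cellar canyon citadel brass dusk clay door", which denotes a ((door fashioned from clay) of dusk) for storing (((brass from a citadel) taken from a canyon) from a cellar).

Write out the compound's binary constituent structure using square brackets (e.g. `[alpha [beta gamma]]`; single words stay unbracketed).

Whole compound: head "door" (specifically "dusk clay door"), modifier "cellar canyon citadel brass".
Within "cellar canyon citadel brass", the head is "brass" (specifically "canyon citadel brass") and the modifier is "cellar".
Within "canyon citadel brass", the head is "brass" (specifically "citadel brass") and the modifier is "canyon".
Within "citadel brass", the head is "brass" and the modifier is "citadel".
Within "dusk clay door", the head is "door" (specifically "clay door") and the modifier is "dusk".
Within "clay door", the head is "door" and the modifier is "clay".
Putting it together: [[cellar [canyon [citadel brass]]] [dusk [clay door]]].

[[cellar [canyon [citadel brass]]] [dusk [clay door]]]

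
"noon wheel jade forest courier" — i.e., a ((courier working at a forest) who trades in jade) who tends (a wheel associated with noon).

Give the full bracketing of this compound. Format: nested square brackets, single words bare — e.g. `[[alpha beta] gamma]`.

Overall it is a kind of courier (specifically "jade forest courier"); the modifier is "noon wheel".
Within "noon wheel", the head is "wheel" and the modifier is "noon".
Within "jade forest courier", the head is "courier" (specifically "forest courier") and the modifier is "jade".
Within "forest courier", the head is "courier" and the modifier is "forest".
Assembled: [[noon wheel] [jade [forest courier]]].

[[noon wheel] [jade [forest courier]]]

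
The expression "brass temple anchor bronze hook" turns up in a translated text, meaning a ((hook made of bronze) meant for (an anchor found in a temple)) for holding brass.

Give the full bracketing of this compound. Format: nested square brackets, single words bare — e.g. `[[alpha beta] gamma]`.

[brass [[temple anchor] [bronze hook]]]

The outermost head in the paraphrase is "hook" (specifically "temple anchor bronze hook"), modified by "brass".
Within "temple anchor bronze hook", the head is "hook" (specifically "bronze hook") and the modifier is "temple anchor".
Within "temple anchor", the head is "anchor" and the modifier is "temple".
Within "bronze hook", the head is "hook" and the modifier is "bronze".
Putting it together: [brass [[temple anchor] [bronze hook]]].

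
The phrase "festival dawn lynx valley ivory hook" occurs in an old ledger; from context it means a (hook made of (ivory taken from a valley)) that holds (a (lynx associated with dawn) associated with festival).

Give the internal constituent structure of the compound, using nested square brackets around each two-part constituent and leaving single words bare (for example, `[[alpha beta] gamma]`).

[[festival [dawn lynx]] [[valley ivory] hook]]

Whole compound: head "hook" (specifically "valley ivory hook"), modifier "festival dawn lynx".
Inside "festival dawn lynx": head "lynx" (specifically "dawn lynx"), modifier "festival".
Inside "dawn lynx": head "lynx", modifier "dawn".
Inside "valley ivory hook": head "hook", modifier "valley ivory".
Inside "valley ivory": head "ivory", modifier "valley".
Putting it together: [[festival [dawn lynx]] [[valley ivory] hook]].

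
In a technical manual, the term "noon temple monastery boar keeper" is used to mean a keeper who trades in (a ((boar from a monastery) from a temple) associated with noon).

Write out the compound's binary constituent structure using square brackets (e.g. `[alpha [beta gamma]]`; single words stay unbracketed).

Overall it is a kind of keeper; the modifier is "noon temple monastery boar".
Within "noon temple monastery boar", the head is "boar" (specifically "temple monastery boar") and the modifier is "noon".
Within "temple monastery boar", the head is "boar" (specifically "monastery boar") and the modifier is "temple".
Within "monastery boar", the head is "boar" and the modifier is "monastery".
Putting it together: [[noon [temple [monastery boar]]] keeper].

[[noon [temple [monastery boar]]] keeper]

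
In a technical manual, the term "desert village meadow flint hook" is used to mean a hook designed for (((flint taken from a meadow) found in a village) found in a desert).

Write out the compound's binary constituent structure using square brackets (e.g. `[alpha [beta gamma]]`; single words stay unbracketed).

At the top level: head "hook"; modifier "desert village meadow flint".
"desert village meadow flint" → head "flint" (specifically "village meadow flint"), modifier "desert".
"village meadow flint" → head "flint" (specifically "meadow flint"), modifier "village".
"meadow flint" → head "flint", modifier "meadow".
So the structure is [[desert [village [meadow flint]]] hook].

[[desert [village [meadow flint]]] hook]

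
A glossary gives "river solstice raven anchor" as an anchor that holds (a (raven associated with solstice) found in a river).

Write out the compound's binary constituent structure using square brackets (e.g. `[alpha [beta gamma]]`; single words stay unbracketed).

[[river [solstice raven]] anchor]

At the top level: head "anchor"; modifier "river solstice raven".
"river solstice raven" → head "raven" (specifically "solstice raven"), modifier "river".
"solstice raven" → head "raven", modifier "solstice".
So the structure is [[river [solstice raven]] anchor].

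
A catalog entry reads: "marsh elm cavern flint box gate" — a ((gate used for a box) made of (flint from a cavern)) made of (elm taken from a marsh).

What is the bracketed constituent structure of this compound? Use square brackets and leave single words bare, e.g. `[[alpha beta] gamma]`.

The outermost head in the paraphrase is "gate" (specifically "cavern flint box gate"), modified by "marsh elm".
"marsh elm" → head "elm", modifier "marsh".
"cavern flint box gate" → head "gate" (specifically "box gate"), modifier "cavern flint".
"cavern flint" → head "flint", modifier "cavern".
"box gate" → head "gate", modifier "box".
Assembled: [[marsh elm] [[cavern flint] [box gate]]].

[[marsh elm] [[cavern flint] [box gate]]]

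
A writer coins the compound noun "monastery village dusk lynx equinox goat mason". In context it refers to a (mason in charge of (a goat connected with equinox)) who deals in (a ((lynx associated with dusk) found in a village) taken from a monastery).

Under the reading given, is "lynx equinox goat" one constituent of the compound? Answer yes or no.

no

The top-level split is [monastery village dusk lynx] [equinox goat mason]; the full structure is [[monastery [village [dusk lynx]]] [[equinox goat] mason]].
"lynx equinox goat" straddles a constituent boundary, so it is not a single unit.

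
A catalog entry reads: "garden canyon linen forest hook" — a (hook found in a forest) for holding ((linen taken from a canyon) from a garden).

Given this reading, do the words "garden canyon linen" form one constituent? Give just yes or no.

yes

The paraphrase groups the words so that "garden canyon linen" is one unit: it corresponds to a single parenthesized sub-phrase.
The full structure is [[garden [canyon linen]] [forest hook]], in which [garden canyon linen] is a constituent.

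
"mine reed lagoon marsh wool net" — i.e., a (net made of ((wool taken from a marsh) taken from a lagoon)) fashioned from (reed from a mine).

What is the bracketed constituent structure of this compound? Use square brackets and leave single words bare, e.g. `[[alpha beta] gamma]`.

[[mine reed] [[lagoon [marsh wool]] net]]

The outermost head in the paraphrase is "net" (specifically "lagoon marsh wool net"), modified by "mine reed".
Inside "mine reed": head "reed", modifier "mine".
Inside "lagoon marsh wool net": head "net", modifier "lagoon marsh wool".
Inside "lagoon marsh wool": head "wool" (specifically "marsh wool"), modifier "lagoon".
Inside "marsh wool": head "wool", modifier "marsh".
Putting it together: [[mine reed] [[lagoon [marsh wool]] net]].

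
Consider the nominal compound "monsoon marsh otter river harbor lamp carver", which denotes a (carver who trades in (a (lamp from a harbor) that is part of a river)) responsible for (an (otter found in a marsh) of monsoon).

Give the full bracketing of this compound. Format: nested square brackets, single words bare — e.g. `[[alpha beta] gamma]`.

Overall it is a kind of carver (specifically "river harbor lamp carver"); the modifier is "monsoon marsh otter".
Within "monsoon marsh otter", the head is "otter" (specifically "marsh otter") and the modifier is "monsoon".
Within "marsh otter", the head is "otter" and the modifier is "marsh".
Within "river harbor lamp carver", the head is "carver" and the modifier is "river harbor lamp".
Within "river harbor lamp", the head is "lamp" (specifically "harbor lamp") and the modifier is "river".
Within "harbor lamp", the head is "lamp" and the modifier is "harbor".
So the structure is [[monsoon [marsh otter]] [[river [harbor lamp]] carver]].

[[monsoon [marsh otter]] [[river [harbor lamp]] carver]]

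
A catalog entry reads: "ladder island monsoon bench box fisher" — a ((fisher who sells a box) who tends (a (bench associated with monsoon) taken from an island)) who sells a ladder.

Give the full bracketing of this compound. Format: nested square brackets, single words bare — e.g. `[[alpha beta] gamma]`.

Overall it is a kind of fisher (specifically "island monsoon bench box fisher"); the modifier is "ladder".
"island monsoon bench box fisher" → head "fisher" (specifically "box fisher"), modifier "island monsoon bench".
"island monsoon bench" → head "bench" (specifically "monsoon bench"), modifier "island".
"monsoon bench" → head "bench", modifier "monsoon".
"box fisher" → head "fisher", modifier "box".
Putting it together: [ladder [[island [monsoon bench]] [box fisher]]].

[ladder [[island [monsoon bench]] [box fisher]]]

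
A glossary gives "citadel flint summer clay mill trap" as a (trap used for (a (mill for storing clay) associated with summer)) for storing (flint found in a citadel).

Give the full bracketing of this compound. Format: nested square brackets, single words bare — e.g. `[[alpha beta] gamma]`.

Overall it is a kind of trap (specifically "summer clay mill trap"); the modifier is "citadel flint".
Within "citadel flint", the head is "flint" and the modifier is "citadel".
Within "summer clay mill trap", the head is "trap" and the modifier is "summer clay mill".
Within "summer clay mill", the head is "mill" (specifically "clay mill") and the modifier is "summer".
Within "clay mill", the head is "mill" and the modifier is "clay".
Assembled: [[citadel flint] [[summer [clay mill]] trap]].

[[citadel flint] [[summer [clay mill]] trap]]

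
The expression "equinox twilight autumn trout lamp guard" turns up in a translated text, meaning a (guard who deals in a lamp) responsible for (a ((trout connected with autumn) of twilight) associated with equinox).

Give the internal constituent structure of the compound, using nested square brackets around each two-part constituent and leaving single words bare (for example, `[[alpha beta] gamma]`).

[[equinox [twilight [autumn trout]]] [lamp guard]]

At the top level: head "guard" (specifically "lamp guard"); modifier "equinox twilight autumn trout".
Inside "equinox twilight autumn trout": head "trout" (specifically "twilight autumn trout"), modifier "equinox".
Inside "twilight autumn trout": head "trout" (specifically "autumn trout"), modifier "twilight".
Inside "autumn trout": head "trout", modifier "autumn".
Inside "lamp guard": head "guard", modifier "lamp".
Assembled: [[equinox [twilight [autumn trout]]] [lamp guard]].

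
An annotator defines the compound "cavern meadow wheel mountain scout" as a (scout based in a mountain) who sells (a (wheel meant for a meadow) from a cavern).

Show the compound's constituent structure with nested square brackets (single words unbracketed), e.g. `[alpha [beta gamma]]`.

Whole compound: head "scout" (specifically "mountain scout"), modifier "cavern meadow wheel".
Inside "cavern meadow wheel": head "wheel" (specifically "meadow wheel"), modifier "cavern".
Inside "meadow wheel": head "wheel", modifier "meadow".
Inside "mountain scout": head "scout", modifier "mountain".
Assembled: [[cavern [meadow wheel]] [mountain scout]].

[[cavern [meadow wheel]] [mountain scout]]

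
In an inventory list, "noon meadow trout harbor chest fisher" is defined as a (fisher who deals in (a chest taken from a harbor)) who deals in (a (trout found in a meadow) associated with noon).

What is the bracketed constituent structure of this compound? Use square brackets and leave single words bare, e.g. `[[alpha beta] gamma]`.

[[noon [meadow trout]] [[harbor chest] fisher]]

Overall it is a kind of fisher (specifically "harbor chest fisher"); the modifier is "noon meadow trout".
"noon meadow trout" → head "trout" (specifically "meadow trout"), modifier "noon".
"meadow trout" → head "trout", modifier "meadow".
"harbor chest fisher" → head "fisher", modifier "harbor chest".
"harbor chest" → head "chest", modifier "harbor".
Assembled: [[noon [meadow trout]] [[harbor chest] fisher]].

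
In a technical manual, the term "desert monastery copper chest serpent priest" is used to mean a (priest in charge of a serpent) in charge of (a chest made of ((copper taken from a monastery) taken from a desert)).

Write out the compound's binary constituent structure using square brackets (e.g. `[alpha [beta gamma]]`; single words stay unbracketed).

Overall it is a kind of priest (specifically "serpent priest"); the modifier is "desert monastery copper chest".
Within "desert monastery copper chest", the head is "chest" and the modifier is "desert monastery copper".
Within "desert monastery copper", the head is "copper" (specifically "monastery copper") and the modifier is "desert".
Within "monastery copper", the head is "copper" and the modifier is "monastery".
Within "serpent priest", the head is "priest" and the modifier is "serpent".
So the structure is [[[desert [monastery copper]] chest] [serpent priest]].

[[[desert [monastery copper]] chest] [serpent priest]]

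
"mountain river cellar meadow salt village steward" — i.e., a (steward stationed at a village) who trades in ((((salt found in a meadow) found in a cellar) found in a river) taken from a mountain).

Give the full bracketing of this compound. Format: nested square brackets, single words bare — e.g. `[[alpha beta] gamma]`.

[[mountain [river [cellar [meadow salt]]]] [village steward]]

At the top level: head "steward" (specifically "village steward"); modifier "mountain river cellar meadow salt".
Inside "mountain river cellar meadow salt": head "salt" (specifically "river cellar meadow salt"), modifier "mountain".
Inside "river cellar meadow salt": head "salt" (specifically "cellar meadow salt"), modifier "river".
Inside "cellar meadow salt": head "salt" (specifically "meadow salt"), modifier "cellar".
Inside "meadow salt": head "salt", modifier "meadow".
Inside "village steward": head "steward", modifier "village".
Assembled: [[mountain [river [cellar [meadow salt]]]] [village steward]].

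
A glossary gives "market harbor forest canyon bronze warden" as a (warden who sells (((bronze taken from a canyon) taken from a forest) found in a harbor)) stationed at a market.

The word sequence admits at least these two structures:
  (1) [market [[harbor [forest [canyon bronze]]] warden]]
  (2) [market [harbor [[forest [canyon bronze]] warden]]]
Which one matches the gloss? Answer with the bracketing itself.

The paraphrase's head is the "warden" part ("harbor forest canyon bronze warden"); its modifier is "market".
That top-level split, carried through the inner groups, gives [market [[harbor [forest [canyon bronze]]] warden]].

[market [[harbor [forest [canyon bronze]]] warden]]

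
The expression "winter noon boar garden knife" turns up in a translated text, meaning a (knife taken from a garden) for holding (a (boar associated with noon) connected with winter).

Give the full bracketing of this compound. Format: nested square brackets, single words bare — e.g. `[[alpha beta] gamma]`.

Overall it is a kind of knife (specifically "garden knife"); the modifier is "winter noon boar".
Inside "winter noon boar": head "boar" (specifically "noon boar"), modifier "winter".
Inside "noon boar": head "boar", modifier "noon".
Inside "garden knife": head "knife", modifier "garden".
Putting it together: [[winter [noon boar]] [garden knife]].

[[winter [noon boar]] [garden knife]]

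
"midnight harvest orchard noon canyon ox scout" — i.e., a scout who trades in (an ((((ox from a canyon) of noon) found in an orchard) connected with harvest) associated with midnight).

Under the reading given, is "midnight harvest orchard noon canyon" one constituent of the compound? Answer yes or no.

no

The top-level split is [midnight harvest orchard noon canyon ox] [scout]; the full structure is [[midnight [harvest [orchard [noon [canyon ox]]]]] scout].
"midnight harvest orchard noon canyon" straddles a constituent boundary, so it is not a single unit.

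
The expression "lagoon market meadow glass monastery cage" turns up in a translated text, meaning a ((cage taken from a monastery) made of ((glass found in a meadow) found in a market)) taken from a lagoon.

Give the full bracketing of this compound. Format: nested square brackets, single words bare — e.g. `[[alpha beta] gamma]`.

[lagoon [[market [meadow glass]] [monastery cage]]]

The outermost head in the paraphrase is "cage" (specifically "market meadow glass monastery cage"), modified by "lagoon".
"market meadow glass monastery cage" → head "cage" (specifically "monastery cage"), modifier "market meadow glass".
"market meadow glass" → head "glass" (specifically "meadow glass"), modifier "market".
"meadow glass" → head "glass", modifier "meadow".
"monastery cage" → head "cage", modifier "monastery".
Assembled: [lagoon [[market [meadow glass]] [monastery cage]]].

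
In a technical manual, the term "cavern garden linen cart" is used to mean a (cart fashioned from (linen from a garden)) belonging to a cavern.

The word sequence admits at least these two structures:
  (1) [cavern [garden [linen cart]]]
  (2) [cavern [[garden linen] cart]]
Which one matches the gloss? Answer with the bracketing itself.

The paraphrase's head is the "cart" part ("garden linen cart"); its modifier is "cavern".
That top-level split, carried through the inner groups, gives [cavern [[garden linen] cart]].

[cavern [[garden linen] cart]]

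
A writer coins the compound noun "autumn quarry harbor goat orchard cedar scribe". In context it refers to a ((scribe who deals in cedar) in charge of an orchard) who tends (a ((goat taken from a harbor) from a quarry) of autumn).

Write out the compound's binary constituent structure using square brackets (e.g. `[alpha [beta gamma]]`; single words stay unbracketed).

[[autumn [quarry [harbor goat]]] [orchard [cedar scribe]]]

At the top level: head "scribe" (specifically "orchard cedar scribe"); modifier "autumn quarry harbor goat".
"autumn quarry harbor goat" → head "goat" (specifically "quarry harbor goat"), modifier "autumn".
"quarry harbor goat" → head "goat" (specifically "harbor goat"), modifier "quarry".
"harbor goat" → head "goat", modifier "harbor".
"orchard cedar scribe" → head "scribe" (specifically "cedar scribe"), modifier "orchard".
"cedar scribe" → head "scribe", modifier "cedar".
Assembled: [[autumn [quarry [harbor goat]]] [orchard [cedar scribe]]].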